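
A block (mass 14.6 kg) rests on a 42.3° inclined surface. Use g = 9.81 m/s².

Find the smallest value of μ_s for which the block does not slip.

At the slip threshold m g sin θ = μ_s m g cos θ, so μ_s,min = tan θ.
μ_s,min = tan 42.3° = 0.91.

μ_s,min ≈ 0.91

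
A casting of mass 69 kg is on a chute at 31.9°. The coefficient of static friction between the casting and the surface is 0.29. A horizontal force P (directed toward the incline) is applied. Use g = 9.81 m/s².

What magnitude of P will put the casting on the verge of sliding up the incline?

P ≈ 754 N

At impending motion up the slope, friction acts down-slope at its limit: f = μ_s N.
Perpendicular to the incline: N = m g cos θ + P sin θ.
Along the incline: P cos θ = m g sin θ + μ_s N = m g sin θ + μ_s (m g cos θ + P sin θ).
Solving, P (cos θ − μ_s sin θ) = m g (sin θ + μ_s cos θ), so P = 69×9.81×(sin 31.9° + 0.29 cos 31.9°)/(cos 31.9° − 0.29 sin 31.9°) = 677×0.7746/0.6957 = 754 N.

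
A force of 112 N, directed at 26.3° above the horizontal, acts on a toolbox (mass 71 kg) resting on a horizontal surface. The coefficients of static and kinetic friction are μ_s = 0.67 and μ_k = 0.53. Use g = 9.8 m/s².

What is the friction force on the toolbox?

f ≈ 100 N

The vertical component of P reduces the normal force: N = m g − P sin α = 695.8 − 49.62 = 646.2 N.
Horizontally, friction must balance P cos α = 100.4 N.
μ_s N = 0.67 × 646.2 = 432.9 N.
100.4 ≤ 432.9 N → static; friction equals the required 100 N.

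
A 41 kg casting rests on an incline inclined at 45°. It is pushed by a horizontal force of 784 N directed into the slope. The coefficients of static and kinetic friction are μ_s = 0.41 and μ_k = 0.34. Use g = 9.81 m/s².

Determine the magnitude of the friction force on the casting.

f ≈ 270 N (down the incline)

The horizontal push has a component P sin θ into the surface, so N = m g cos θ + P sin θ = 284.4 + 554.4 = 838.8 N.
Parallel to the incline: P cos θ − m g sin θ = 554.4 − 284.4 = 270 N; the friction needed to balance this is 270 N acting down the slope.
Maximum static friction: μ_s N = 0.41 × 838.8 = 343.9 N.
Since 270 N is within the 343.9 N limit, the casting stays put and friction is exactly 270 N.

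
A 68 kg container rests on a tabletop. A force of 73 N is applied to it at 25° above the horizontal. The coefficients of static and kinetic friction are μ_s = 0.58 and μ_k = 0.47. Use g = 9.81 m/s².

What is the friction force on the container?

f ≈ 66.2 N

N = m g − P sin α = 667.1 − 73×sin 25° = 636.2 N.
The horizontal driving force is P cos α = 66.16 N, so equilibrium needs friction f = 66.16 N.
The static-friction limit is μ_s N = 369 N.
66.16 ≤ 369 N → static; friction equals the required 66.2 N.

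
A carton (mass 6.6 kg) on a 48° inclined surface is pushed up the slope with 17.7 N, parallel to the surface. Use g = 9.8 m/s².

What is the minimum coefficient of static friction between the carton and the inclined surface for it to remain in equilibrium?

N = m g cos θ = 43.28 N.
Friction must make up the shortfall along the incline: f = m g sin θ − P = 48.07 − 17.7 = 30.37 N.
At the threshold f = μ_s N, so μ_s,min = 30.37/43.28 = 0.702.

μ_s,min ≈ 0.702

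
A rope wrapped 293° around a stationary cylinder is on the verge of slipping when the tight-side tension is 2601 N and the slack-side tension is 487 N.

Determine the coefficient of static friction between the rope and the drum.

T₂/T₁ = e^{μβ} → μ = ln(T₂/T₁)/β.
β = 293° = 5.114 rad.
μ = ln(2601/487)/5.114 = ln(5.341)/5.114 = 0.328.

μ ≈ 0.328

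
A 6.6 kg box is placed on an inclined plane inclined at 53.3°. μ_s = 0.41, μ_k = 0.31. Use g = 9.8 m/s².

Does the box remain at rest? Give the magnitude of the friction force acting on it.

N = m g cos θ = 38.7 N.
Down-slope weight component: m g sin θ = 51.9 N.
μ_s N = 15.8 N.
51.9 > 15.8 N, so it slides; kinetic friction f = μ_k N = 0.31×38.7 = 12 N.

f ≈ 12 N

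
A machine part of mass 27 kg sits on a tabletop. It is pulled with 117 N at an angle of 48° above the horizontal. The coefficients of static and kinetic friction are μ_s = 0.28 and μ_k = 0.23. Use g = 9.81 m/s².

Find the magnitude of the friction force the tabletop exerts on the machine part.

f ≈ 40.9 N

The vertical component of P reduces the normal force: N = m g − P sin α = 264.9 − 86.95 = 177.9 N.
The horizontal driving force is P cos α = 78.29 N, so equilibrium needs friction f = 78.29 N.
μ_s N = 0.28 × 177.9 = 49.82 N.
78.29 > 49.82 N → the machine part slides; f = μ_k N = 0.23×177.9 = 40.9 N.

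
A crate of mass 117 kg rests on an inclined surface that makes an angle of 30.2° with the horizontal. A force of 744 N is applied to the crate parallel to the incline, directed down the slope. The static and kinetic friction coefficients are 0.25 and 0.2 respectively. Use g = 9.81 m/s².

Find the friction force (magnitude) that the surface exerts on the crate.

Normal force: N = m g cos θ = 117 × 9.81 × cos 30.2° = 992 N.
For equilibrium along the incline the friction force must supply f = m g sin θ + P = 577.4 + 744 = 1321 N (positive meaning up-slope).
Maximum static friction available: μ_s N = 0.25 × 992 = 248 N.
Since |1321| > 248 N, static friction cannot hold it; the crate slides down the incline and kinetic friction applies: f = μ_k N = 0.2 × 992 = 198 N.

f ≈ 198 N (up the incline)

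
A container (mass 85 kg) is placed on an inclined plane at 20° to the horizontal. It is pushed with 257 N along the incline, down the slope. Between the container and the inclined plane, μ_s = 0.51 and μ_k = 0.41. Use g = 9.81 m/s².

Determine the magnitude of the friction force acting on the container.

Normal force: N = m g cos θ = 85 × 9.81 × cos 20° = 783.6 N.
The friction needed for equilibrium is m g sin θ + P = 285.2 + 257 = 542.2 N, measured positive up-slope.
The static-friction ceiling is μ_s N = 0.51 × 783.6 = 399.6 N.
|542.2| exceeds 399.6 N, so the container slips down-slope; friction is kinetic, f = μ_k N = 0.41×783.6 = 321 N.

f ≈ 321 N (up the incline)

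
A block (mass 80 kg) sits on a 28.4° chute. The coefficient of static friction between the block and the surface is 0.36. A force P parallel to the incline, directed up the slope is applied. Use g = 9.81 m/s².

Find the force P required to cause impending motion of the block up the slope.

At impending motion up the slope, friction acts down-slope at its limit: f = μ_s N.
P is parallel to the surface, so N = m g cos θ = 690 N.
Along the incline: P = m g sin θ + μ_s N = 373 + 0.36×690 = 622 N.

P ≈ 622 N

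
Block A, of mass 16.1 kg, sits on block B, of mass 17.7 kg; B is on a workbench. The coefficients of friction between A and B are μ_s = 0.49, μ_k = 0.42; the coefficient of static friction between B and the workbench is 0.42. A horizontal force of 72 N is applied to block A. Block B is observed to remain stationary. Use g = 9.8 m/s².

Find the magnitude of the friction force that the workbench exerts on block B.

Normal force at the A–B interface: N₁ = m_A g = 157.8 N.
Maximum static friction on A from B: μ_s N₁ = 0.49×157.8 = 77.31 N.
P = 72 N is within that limit, so A and B move together (both at rest); the A–B friction is simply f₁ = P = 72 N.
B experiences an equal 72 N forward from A (third law). B is in equilibrium, so the floor supplies f₂ = 72 N of static friction (limit μ_s(m_A+m_B)g = 139.1 N, not exceeded).

f ≈ 72 N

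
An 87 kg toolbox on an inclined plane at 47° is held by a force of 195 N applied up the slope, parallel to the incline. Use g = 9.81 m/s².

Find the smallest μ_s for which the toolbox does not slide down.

N = m g cos θ = 582.1 N.
Friction must make up the shortfall along the incline: f = m g sin θ − P = 624.2 − 195 = 429.2 N.
At the threshold f = μ_s N, so μ_s,min = 429.2/582.1 = 0.737.

μ_s,min ≈ 0.737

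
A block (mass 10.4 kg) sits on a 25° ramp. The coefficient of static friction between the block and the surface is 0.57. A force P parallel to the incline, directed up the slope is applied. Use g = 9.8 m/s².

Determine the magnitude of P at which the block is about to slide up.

At impending motion up the slope, friction acts down-slope at its limit: f = μ_s N.
P is parallel to the surface, so N = m g cos θ = 92.4 N.
Along the incline: P = m g sin θ + μ_s N = 43.1 + 0.57×92.4 = 95.7 N.

P ≈ 95.7 N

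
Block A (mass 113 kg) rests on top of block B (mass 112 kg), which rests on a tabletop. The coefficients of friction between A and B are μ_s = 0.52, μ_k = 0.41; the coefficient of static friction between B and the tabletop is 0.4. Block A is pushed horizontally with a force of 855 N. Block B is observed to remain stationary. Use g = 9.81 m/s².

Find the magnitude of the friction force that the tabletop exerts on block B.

f ≈ 454 N

Between the blocks, N₁ = m_A g = 1109 N.
Maximum static friction on A from B: μ_s N₁ = 0.52×1109 = 576.4 N.
Since P = 855 N > 576.4 N, A slides on B; the A–B friction is kinetic: f₁ = μ_k N₁ = 0.41×1109 = 454 N.
By Newton's third law B feels 454 N forward from A. With B stationary, the floor's static friction on B balances it: f₂ = 454 N (well within μ_s(m_A+m_B)g = 882.9 N).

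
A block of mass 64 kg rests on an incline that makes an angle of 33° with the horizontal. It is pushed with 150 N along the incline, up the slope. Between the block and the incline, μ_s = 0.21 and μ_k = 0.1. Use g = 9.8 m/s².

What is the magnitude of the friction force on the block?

f ≈ 52.6 N (up the incline)

Normal force: N = m g cos θ = 64 × 9.8 × cos 33° = 526 N.
Parallel to the incline, ΣF = 0 gives f = m g sin θ − P = 341.6 − 150 = 191.6 N (up-slope positive).
The static-friction ceiling is μ_s N = 0.21 × 526 = 110.5 N.
Since |191.6| > 110.5 N, static friction cannot hold it; the block slides down the incline and kinetic friction applies: f = μ_k N = 0.1 × 526 = 52.6 N.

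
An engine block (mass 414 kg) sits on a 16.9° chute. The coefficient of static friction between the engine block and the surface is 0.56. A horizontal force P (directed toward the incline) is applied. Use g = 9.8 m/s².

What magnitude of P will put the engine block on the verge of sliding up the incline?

P ≈ 4220 N

At impending motion up the slope, friction acts down-slope at its limit: f = μ_s N.
Perpendicular to the incline: N = m g cos θ + P sin θ.
Along the incline: P cos θ = m g sin θ + μ_s N = m g sin θ + μ_s (m g cos θ + P sin θ).
Solving, P (cos θ − μ_s sin θ) = m g (sin θ + μ_s cos θ), so P = 414×9.8×(sin 16.9° + 0.56 cos 16.9°)/(cos 16.9° − 0.56 sin 16.9°) = 4060×0.8265/0.794 = 4220 N.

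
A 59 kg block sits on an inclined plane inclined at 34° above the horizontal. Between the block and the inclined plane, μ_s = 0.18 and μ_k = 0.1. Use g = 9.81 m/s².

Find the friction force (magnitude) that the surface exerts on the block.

The normal reaction is N = m g cos θ = 479.8 N.
Along the slope the weight component is m g sin θ = 323.7 N; friction must supply exactly this, acting up-slope.
Maximum static friction available: μ_s N = 0.18 × 479.8 = 86.37 N.
Since |323.7| > 86.37 N, static friction cannot hold it; the block slides down the incline and kinetic friction applies: f = μ_k N = 0.1 × 479.8 = 48 N.

f ≈ 48 N (up the incline)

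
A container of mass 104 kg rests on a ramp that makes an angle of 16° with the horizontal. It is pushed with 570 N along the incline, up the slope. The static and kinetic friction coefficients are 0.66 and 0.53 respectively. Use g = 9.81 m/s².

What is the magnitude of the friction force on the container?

f ≈ 289 N (down the incline)

The normal reaction is N = m g cos θ = 980.7 N.
The friction needed for equilibrium is m g sin θ − P = 281.2 − 570 = -288.8 N, measured positive up-slope.
The static-friction ceiling is μ_s N = 0.66 × 980.7 = 647.3 N.
Since |-288.8| ≤ 647.3 N, the container remains in static equilibrium and friction takes exactly the required value.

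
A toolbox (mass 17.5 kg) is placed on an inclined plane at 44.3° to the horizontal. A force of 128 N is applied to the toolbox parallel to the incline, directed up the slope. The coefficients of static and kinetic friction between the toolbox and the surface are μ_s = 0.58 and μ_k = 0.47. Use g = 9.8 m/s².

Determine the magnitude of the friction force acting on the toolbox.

Perpendicular to the surface, N = m g cos θ = 17.5·9.8·cos 44.3° = 122.7 N.
For equilibrium along the incline the friction force must supply f = m g sin θ − P = 119.8 − 128 = -8.222 N (positive meaning up-slope).
Maximum static friction available: μ_s N = 0.58 × 122.7 = 71.19 N.
Since |-8.222| ≤ 71.19 N, static friction is sufficient; f equals the required value, not μ_s N.

f ≈ 8.22 N (down the incline)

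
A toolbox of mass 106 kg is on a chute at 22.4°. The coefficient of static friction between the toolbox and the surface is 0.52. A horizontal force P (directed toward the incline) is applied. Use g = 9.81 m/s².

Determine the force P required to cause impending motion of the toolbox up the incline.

At impending motion up the slope, friction acts down-slope at its limit: f = μ_s N.
Perpendicular to the incline: N = m g cos θ + P sin θ.
Along the incline: P cos θ = m g sin θ + μ_s N = m g sin θ + μ_s (m g cos θ + P sin θ).
Solving, P (cos θ − μ_s sin θ) = m g (sin θ + μ_s cos θ), so P = 106×9.81×(sin 22.4° + 0.52 cos 22.4°)/(cos 22.4° − 0.52 sin 22.4°) = 1040×0.8618/0.7264 = 1230 N.

P ≈ 1230 N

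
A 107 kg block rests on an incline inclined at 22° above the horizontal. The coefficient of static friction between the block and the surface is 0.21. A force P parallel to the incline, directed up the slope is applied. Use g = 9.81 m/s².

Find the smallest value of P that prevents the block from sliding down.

The block tends to slide down (tan θ > μ_s), so at the point of impending slip friction acts up-slope at its limit: f = μ_s N.
P is parallel to the surface, so N = m g cos θ = 973 N.
Along the incline: P + μ_s N = m g sin θ, so P = 393 − 0.21×973 = 189 N.

P_min ≈ 189 N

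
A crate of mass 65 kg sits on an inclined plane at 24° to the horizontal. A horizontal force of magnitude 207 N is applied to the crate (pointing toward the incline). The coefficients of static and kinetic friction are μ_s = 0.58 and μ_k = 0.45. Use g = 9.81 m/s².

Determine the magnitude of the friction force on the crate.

Normal direction: N = m g cos θ + P sin θ = 666.7 N.
Along the incline, the net driving force (taking up-slope positive) is P cos θ − m g sin θ = 189.1 − 259.4 = -70.25 N, so equilibrium requires friction f = 70.25 N (up-slope).
Maximum static friction: μ_s N = 0.58 × 666.7 = 386.7 N.
Since 70.25 N is within the 386.7 N limit, the crate stays put and friction is exactly 70.3 N.

f ≈ 70.3 N (up the incline)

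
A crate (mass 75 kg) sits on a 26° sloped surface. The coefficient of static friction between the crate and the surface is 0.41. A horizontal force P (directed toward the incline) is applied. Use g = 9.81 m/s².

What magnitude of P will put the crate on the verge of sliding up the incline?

At impending motion up the slope, friction acts down-slope at its limit: f = μ_s N.
Perpendicular to the incline: N = m g cos θ + P sin θ.
Along the incline: P cos θ = m g sin θ + μ_s N = m g sin θ + μ_s (m g cos θ + P sin θ).
Solving, P (cos θ − μ_s sin θ) = m g (sin θ + μ_s cos θ), so P = 75×9.81×(sin 26° + 0.41 cos 26°)/(cos 26° − 0.41 sin 26°) = 736×0.8069/0.7191 = 826 N.

P ≈ 826 N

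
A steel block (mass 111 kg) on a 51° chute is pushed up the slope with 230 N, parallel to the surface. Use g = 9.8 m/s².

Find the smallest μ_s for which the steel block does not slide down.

μ_s,min ≈ 0.899

N = m g cos θ = 684.6 N.
Friction must make up the shortfall along the incline: f = m g sin θ − P = 845.4 − 230 = 615.4 N.
At the threshold f = μ_s N, so μ_s,min = 615.4/684.6 = 0.899.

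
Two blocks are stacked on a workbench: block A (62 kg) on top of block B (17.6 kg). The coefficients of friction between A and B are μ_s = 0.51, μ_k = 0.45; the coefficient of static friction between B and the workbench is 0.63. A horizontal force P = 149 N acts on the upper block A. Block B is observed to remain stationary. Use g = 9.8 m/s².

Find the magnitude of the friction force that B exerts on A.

f ≈ 149 N

Between the blocks, N₁ = m_A g = 607.6 N.
Maximum static friction on A from B: μ_s N₁ = 0.51×607.6 = 309.9 N.
Since P = 149 N ≤ 309.9 N, A does not slip on B; friction on A equals P = 149 N.
B experiences an equal 149 N forward from A (third law). B is in equilibrium, so the floor supplies f₂ = 149 N of static friction (limit μ_s(m_A+m_B)g = 491.5 N, not exceeded).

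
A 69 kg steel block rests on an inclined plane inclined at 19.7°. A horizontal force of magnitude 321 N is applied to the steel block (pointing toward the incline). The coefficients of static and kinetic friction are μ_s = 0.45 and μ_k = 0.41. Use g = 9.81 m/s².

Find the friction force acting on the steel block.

f ≈ 74 N (down the incline)

Normal direction: N = m g cos θ + P sin θ = 745.5 N.
Parallel to the incline: P cos θ − m g sin θ = 302.2 − 228.2 = 74.04 N; the friction needed to balance this is 74.04 N acting down the slope.
The limit of static friction is μ_s N = 335.5 N.
Since 74.04 N is within the 335.5 N limit, the steel block stays put and friction is exactly 74 N.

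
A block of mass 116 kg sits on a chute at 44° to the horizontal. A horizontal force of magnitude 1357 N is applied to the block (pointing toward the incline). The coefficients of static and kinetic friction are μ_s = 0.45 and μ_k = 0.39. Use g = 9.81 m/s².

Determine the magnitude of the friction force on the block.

The horizontal push has a component P sin θ into the surface, so N = m g cos θ + P sin θ = 818.6 + 942.7 = 1761 N.
Parallel to the incline: P cos θ − m g sin θ = 976.1 − 790.5 = 185.7 N; the friction needed to balance this is 185.7 N acting down the slope.
The limit of static friction is μ_s N = 792.6 N.
Since 185.7 N is within the 792.6 N limit, the block stays put and friction is exactly 186 N.

f ≈ 186 N (down the incline)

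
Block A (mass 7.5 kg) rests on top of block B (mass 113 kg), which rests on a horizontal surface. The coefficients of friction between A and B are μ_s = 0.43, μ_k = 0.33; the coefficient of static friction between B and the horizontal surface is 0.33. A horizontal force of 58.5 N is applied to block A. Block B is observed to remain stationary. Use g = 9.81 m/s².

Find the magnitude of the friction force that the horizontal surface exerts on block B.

Normal force at the A–B interface: N₁ = m_A g = 73.58 N.
So the A–B interface can sustain at most μ_s N₁ = 31.64 N of static friction.
P = 58.5 N exceeds that limit, so A slips over B and the interface friction becomes kinetic: f₁ = μ_k N₁ = 0.33×73.58 = 24.3 N.
B experiences an equal 24.3 N forward from A (third law). B is in equilibrium, so the floor supplies f₂ = 24.3 N of static friction (limit μ_s(m_A+m_B)g = 390.1 N, not exceeded).

f ≈ 24.3 N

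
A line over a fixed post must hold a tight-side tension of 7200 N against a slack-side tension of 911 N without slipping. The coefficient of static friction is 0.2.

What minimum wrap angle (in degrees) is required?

β_min ≈ 592°

T₂/T₁ = e^{μβ} → β = ln(T₂/T₁)/μ.
β = ln(7200/911)/0.2 = 2.067/0.2 = 10.34 rad.
In degrees: β = 10.34 × 180/π = 592°.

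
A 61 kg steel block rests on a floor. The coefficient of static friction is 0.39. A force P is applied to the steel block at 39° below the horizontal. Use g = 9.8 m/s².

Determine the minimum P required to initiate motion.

N = m g + P sin α (the push presses the steel block into the floor).
At impending slip, P cos α = μ_s N = μ_s (m g + P sin α).
Solving: P (cos α − μ_s sin α) = μ_s m g → P = 0.39×598/(cos 39° − 0.39 sin 39°) = 233/0.5317 = 438 N.

P ≈ 438 N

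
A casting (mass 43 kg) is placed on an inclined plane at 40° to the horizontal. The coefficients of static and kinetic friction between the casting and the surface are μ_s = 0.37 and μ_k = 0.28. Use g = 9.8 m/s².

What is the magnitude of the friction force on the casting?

The normal reaction is N = m g cos θ = 322.8 N.
Along the slope the weight component is m g sin θ = 270.9 N; friction must supply exactly this, acting up-slope.
The static-friction ceiling is μ_s N = 0.37 × 322.8 = 119.4 N.
|270.9| exceeds 119.4 N, so the casting slips down-slope; friction is kinetic, f = μ_k N = 0.28×322.8 = 90.4 N.

f ≈ 90.4 N (up the incline)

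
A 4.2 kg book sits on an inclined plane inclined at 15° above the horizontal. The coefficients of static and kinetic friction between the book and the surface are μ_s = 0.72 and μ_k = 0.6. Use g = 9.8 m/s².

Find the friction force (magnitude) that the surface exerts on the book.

f ≈ 10.7 N (up the incline)

The normal reaction is N = m g cos θ = 39.76 N.
For equilibrium along the incline, friction must balance the weight component: f = m g sin θ = 10.65 N up the slope.
Maximum static friction available: μ_s N = 0.72 × 39.76 = 28.63 N.
Since |10.65| ≤ 28.63 N, no slip — friction simply equals what equilibrium demands.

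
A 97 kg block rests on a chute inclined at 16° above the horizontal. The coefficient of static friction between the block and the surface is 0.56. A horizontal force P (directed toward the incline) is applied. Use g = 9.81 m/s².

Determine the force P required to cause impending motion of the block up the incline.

At impending motion up the slope, friction acts down-slope at its limit: f = μ_s N.
Perpendicular to the incline: N = m g cos θ + P sin θ.
Along the incline: P cos θ = m g sin θ + μ_s N = m g sin θ + μ_s (m g cos θ + P sin θ).
Solving, P (cos θ − μ_s sin θ) = m g (sin θ + μ_s cos θ), so P = 97×9.81×(sin 16° + 0.56 cos 16°)/(cos 16° − 0.56 sin 16°) = 952×0.8139/0.8069 = 960 N.

P ≈ 960 N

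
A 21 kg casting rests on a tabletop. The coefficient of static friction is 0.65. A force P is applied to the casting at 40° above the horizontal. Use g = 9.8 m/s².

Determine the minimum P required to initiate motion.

N = m g − P sin α (the pull lifts the casting).
At impending slip, P cos α = μ_s N = μ_s (m g − P sin α).
Solving: P (cos α + μ_s sin α) = μ_s m g → P = 0.65×206/(cos 40° + 0.65 sin 40°) = 134/1.184 = 113 N.

P ≈ 113 N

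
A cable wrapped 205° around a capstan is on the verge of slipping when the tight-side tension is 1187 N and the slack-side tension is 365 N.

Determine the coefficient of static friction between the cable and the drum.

T₂/T₁ = e^{μβ} → μ = ln(T₂/T₁)/β.
β = 205° = 3.578 rad.
μ = ln(1187/365)/3.578 = ln(3.252)/3.578 = 0.33.

μ ≈ 0.33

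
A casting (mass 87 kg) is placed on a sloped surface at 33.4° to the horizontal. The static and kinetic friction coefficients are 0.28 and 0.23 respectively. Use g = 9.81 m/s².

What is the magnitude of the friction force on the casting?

Perpendicular to the surface, N = m g cos θ = 87·9.81·cos 33.4° = 712.5 N.
For equilibrium along the incline, friction must balance the weight component: f = m g sin θ = 469.8 N up the slope.
Maximum static friction available: μ_s N = 0.28 × 712.5 = 199.5 N.
|469.8| exceeds 199.5 N, so the casting slips down-slope; friction is kinetic, f = μ_k N = 0.23×712.5 = 164 N.

f ≈ 164 N (up the incline)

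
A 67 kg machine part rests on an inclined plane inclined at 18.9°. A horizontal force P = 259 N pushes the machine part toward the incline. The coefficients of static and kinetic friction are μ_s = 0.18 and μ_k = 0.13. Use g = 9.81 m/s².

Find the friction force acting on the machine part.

The horizontal push has a component P sin θ into the surface, so N = m g cos θ + P sin θ = 621.8 + 83.89 = 705.7 N.
Parallel to the incline: P cos θ − m g sin θ = 245 − 212.9 = 32.13 N; the friction needed to balance this is 32.13 N acting down the slope.
Maximum static friction: μ_s N = 0.18 × 705.7 = 127 N.
|f_req| = 32.13 ≤ 127 N → the machine part is in equilibrium; friction equals the required value.

f ≈ 32.1 N (down the incline)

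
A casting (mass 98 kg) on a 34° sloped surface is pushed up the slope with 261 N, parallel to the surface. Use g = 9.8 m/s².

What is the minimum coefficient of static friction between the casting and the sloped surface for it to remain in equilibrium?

μ_s,min ≈ 0.347

N = m g cos θ = 796.2 N.
Friction must make up the shortfall along the incline: f = m g sin θ − P = 537 − 261 = 276 N.
At the threshold f = μ_s N, so μ_s,min = 276/796.2 = 0.347.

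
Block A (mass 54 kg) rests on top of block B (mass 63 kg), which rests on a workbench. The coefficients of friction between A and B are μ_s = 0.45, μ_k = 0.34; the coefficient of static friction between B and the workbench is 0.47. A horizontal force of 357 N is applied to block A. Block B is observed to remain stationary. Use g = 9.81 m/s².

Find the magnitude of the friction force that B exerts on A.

f ≈ 180 N

The normal force B exerts on A is simply A's weight, N₁ = 529.7 N.
So the A–B interface can sustain at most μ_s N₁ = 238.4 N of static friction.
P = 357 N exceeds that limit, so A slips over B and the interface friction becomes kinetic: f₁ = μ_k N₁ = 0.34×529.7 = 180 N.
By Newton's third law B feels 180 N forward from A. With B stationary, the floor's static friction on B balances it: f₂ = 180 N (well within μ_s(m_A+m_B)g = 539.5 N).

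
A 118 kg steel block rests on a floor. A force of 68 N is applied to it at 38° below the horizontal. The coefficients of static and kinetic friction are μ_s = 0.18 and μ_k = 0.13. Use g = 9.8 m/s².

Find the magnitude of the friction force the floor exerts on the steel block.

The vertical component of P adds to the normal force: N = m g + P sin α = 1156 + 41.86 = 1198 N.
The horizontal driving force is P cos α = 53.58 N, so equilibrium needs friction f = 53.58 N.
μ_s N = 0.18 × 1198 = 215.7 N.
53.58 ≤ 215.7 N → static; friction equals the required 53.6 N.

f ≈ 53.6 N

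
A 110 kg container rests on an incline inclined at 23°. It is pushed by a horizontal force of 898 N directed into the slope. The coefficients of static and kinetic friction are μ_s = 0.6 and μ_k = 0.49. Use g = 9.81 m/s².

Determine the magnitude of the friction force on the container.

f ≈ 405 N (down the incline)

Normal direction: N = m g cos θ + P sin θ = 1344 N.
Along the incline, the net driving force (taking up-slope positive) is P cos θ − m g sin θ = 826.6 − 421.6 = 405 N, so equilibrium requires friction f = -405 N (down-slope).
Maximum static friction: μ_s N = 0.6 × 1344 = 806.5 N.
|f_req| = 405 ≤ 806.5 N → the container is in equilibrium; friction equals the required value.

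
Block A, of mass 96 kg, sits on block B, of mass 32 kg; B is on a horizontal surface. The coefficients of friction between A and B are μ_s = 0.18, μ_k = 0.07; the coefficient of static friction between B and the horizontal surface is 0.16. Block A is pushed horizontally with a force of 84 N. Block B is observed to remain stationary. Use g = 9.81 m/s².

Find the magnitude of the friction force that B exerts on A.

f ≈ 84 N

Between the blocks, N₁ = m_A g = 941.8 N.
So the A–B interface can sustain at most μ_s N₁ = 169.5 N of static friction.
Since P = 84 N ≤ 169.5 N, A does not slip on B; friction on A equals P = 84 N.
By Newton's third law B feels 84 N forward from A. With B stationary, the floor's static friction on B balances it: f₂ = 84 N (well within μ_s(m_A+m_B)g = 200.9 N).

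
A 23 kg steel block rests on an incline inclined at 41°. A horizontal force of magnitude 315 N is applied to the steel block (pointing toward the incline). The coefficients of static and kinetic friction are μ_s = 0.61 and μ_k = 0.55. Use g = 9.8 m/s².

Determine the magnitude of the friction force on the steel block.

f ≈ 89.9 N (down the incline)

Normal direction: N = m g cos θ + P sin θ = 376.8 N.
Along the incline, the net driving force (taking up-slope positive) is P cos θ − m g sin θ = 237.7 − 147.9 = 89.86 N, so equilibrium requires friction f = -89.86 N (down-slope).
Maximum static friction: μ_s N = 0.61 × 376.8 = 229.8 N.
Since 89.86 N is within the 229.8 N limit, the steel block stays put and friction is exactly 89.9 N.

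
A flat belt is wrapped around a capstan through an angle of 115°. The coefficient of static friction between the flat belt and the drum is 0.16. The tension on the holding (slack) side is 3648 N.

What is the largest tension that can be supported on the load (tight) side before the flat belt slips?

At impending slip the capstan equation gives T₂/T₁ = e^{μβ} with β in radians.
β = 115° × π/180 = 2.007 rad.
e^{μβ} = e^{0.16×2.007} = 1.379.
T₂ = T₁ · e^{μβ} = 3648 × 1.379 = 5030 N.

T_max ≈ 5030 N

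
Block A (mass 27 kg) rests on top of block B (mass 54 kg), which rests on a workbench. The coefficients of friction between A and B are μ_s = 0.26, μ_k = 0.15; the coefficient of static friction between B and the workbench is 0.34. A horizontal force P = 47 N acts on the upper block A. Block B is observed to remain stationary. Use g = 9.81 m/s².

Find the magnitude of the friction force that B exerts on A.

The normal force B exerts on A is simply A's weight, N₁ = 264.9 N.
So the A–B interface can sustain at most μ_s N₁ = 68.87 N of static friction.
Since P = 47 N ≤ 68.87 N, A does not slip on B; friction on A equals P = 47 N.
By Newton's third law B feels 47 N forward from A. With B stationary, the floor's static friction on B balances it: f₂ = 47 N (well within μ_s(m_A+m_B)g = 270.2 N).

f ≈ 47 N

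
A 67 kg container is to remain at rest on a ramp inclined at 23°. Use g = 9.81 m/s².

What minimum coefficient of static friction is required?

μ_s,min ≈ 0.424

At the slip threshold m g sin θ = μ_s m g cos θ, so μ_s,min = tan θ.
μ_s,min = tan 23° = 0.424.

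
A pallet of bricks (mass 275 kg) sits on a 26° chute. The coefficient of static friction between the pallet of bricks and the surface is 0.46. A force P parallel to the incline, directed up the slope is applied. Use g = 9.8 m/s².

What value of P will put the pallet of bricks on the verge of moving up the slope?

At impending motion up the slope, friction acts down-slope at its limit: f = μ_s N.
P is parallel to the surface, so N = m g cos θ = 2420 N.
Along the incline: P = m g sin θ + μ_s N = 1180 + 0.46×2420 = 2300 N.

P ≈ 2300 N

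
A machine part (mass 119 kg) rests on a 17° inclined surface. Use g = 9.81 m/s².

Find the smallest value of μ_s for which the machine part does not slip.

μ_s,min ≈ 0.306

At the slip threshold m g sin θ = μ_s m g cos θ, so μ_s,min = tan θ.
μ_s,min = tan 17° = 0.306.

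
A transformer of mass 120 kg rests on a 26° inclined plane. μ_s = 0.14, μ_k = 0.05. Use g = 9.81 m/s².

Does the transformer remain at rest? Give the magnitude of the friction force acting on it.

f ≈ 52.9 N

N = m g cos θ = 1060 N.
Down-slope weight component: m g sin θ = 516 N.
μ_s N = 148 N.
516 > 148 N, so it slides; kinetic friction f = μ_k N = 0.05×1060 = 52.9 N.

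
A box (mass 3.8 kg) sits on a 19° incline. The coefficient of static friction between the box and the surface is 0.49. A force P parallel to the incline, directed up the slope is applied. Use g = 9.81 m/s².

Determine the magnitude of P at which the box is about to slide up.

At impending motion up the slope, friction acts down-slope at its limit: f = μ_s N.
P is parallel to the surface, so N = m g cos θ = 35.2 N.
Along the incline: P = m g sin θ + μ_s N = 12.1 + 0.49×35.2 = 29.4 N.

P ≈ 29.4 N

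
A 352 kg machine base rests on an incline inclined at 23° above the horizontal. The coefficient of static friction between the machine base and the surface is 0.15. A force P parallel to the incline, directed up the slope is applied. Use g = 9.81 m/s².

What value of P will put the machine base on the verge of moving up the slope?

At impending motion up the slope, friction acts down-slope at its limit: f = μ_s N.
P is parallel to the surface, so N = m g cos θ = 3180 N.
Along the incline: P = m g sin θ + μ_s N = 1350 + 0.15×3180 = 1830 N.

P ≈ 1830 N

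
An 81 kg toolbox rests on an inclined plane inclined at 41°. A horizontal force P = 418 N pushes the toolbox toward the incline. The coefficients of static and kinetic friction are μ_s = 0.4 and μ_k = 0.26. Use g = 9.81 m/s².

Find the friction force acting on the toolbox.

Resolve perpendicular to the incline: N = m g cos θ + P sin θ = 81×9.81×cos 41° + 418×sin 41° = 873.9 N.
Parallel to the incline: P cos θ − m g sin θ = 315.5 − 521.3 = -205.8 N; the friction needed to balance this is 205.8 N acting up the slope.
Maximum static friction: μ_s N = 0.4 × 873.9 = 349.6 N.
|f_req| = 205.8 ≤ 349.6 N → the toolbox is in equilibrium; friction equals the required value.

f ≈ 206 N (up the incline)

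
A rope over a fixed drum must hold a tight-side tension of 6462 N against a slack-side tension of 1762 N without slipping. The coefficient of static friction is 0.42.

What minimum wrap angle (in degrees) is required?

T₂/T₁ = e^{μβ} → β = ln(T₂/T₁)/μ.
β = ln(6462/1762)/0.42 = 1.299/0.42 = 3.094 rad.
In degrees: β = 3.094 × 180/π = 177°.

β_min ≈ 177°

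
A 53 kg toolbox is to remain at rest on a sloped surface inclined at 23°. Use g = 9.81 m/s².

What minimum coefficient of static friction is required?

μ_s,min ≈ 0.424

At the slip threshold m g sin θ = μ_s m g cos θ, so μ_s,min = tan θ.
μ_s,min = tan 23° = 0.424.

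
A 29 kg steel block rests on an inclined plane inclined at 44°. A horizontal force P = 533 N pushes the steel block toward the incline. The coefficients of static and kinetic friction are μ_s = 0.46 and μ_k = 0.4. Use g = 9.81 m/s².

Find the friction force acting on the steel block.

f ≈ 186 N (down the incline)

The horizontal push has a component P sin θ into the surface, so N = m g cos θ + P sin θ = 204.6 + 370.3 = 574.9 N.
Parallel to the incline: P cos θ − m g sin θ = 383.4 − 197.6 = 185.8 N; the friction needed to balance this is 185.8 N acting down the slope.
The limit of static friction is μ_s N = 264.5 N.
Since 185.8 N is within the 264.5 N limit, the steel block stays put and friction is exactly 186 N.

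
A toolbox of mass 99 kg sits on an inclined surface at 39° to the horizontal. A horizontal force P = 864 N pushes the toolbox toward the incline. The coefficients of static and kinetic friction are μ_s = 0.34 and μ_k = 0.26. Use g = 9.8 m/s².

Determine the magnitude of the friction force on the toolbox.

f ≈ 60.9 N (down the incline)

The horizontal push has a component P sin θ into the surface, so N = m g cos θ + P sin θ = 754 + 543.7 = 1298 N.
Parallel to the incline: P cos θ − m g sin θ = 671.5 − 610.6 = 60.89 N; the friction needed to balance this is 60.89 N acting down the slope.
The limit of static friction is μ_s N = 441.2 N.
Since 60.89 N is within the 441.2 N limit, the toolbox stays put and friction is exactly 60.9 N.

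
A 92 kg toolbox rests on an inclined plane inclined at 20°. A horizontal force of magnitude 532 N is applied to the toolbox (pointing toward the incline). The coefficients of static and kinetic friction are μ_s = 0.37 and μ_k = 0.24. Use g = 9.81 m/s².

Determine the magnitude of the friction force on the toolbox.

f ≈ 191 N (down the incline)

Normal direction: N = m g cos θ + P sin θ = 1030 N.
Along the incline, the net driving force (taking up-slope positive) is P cos θ − m g sin θ = 499.9 − 308.7 = 191.2 N, so equilibrium requires friction f = -191.2 N (down-slope).
Maximum static friction: μ_s N = 0.37 × 1030 = 381.1 N.
|f_req| = 191.2 ≤ 381.1 N → the toolbox is in equilibrium; friction equals the required value.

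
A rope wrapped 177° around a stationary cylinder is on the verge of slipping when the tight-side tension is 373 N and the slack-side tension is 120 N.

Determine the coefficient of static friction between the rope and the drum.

μ ≈ 0.367

T₂/T₁ = e^{μβ} → μ = ln(T₂/T₁)/β.
β = 177° = 3.089 rad.
μ = ln(373/120)/3.089 = ln(3.108)/3.089 = 0.367.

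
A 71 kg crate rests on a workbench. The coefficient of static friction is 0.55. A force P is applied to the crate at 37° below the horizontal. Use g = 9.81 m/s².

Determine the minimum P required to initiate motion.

P ≈ 819 N

N = m g + P sin α (the push presses the crate into the workbench).
At impending slip, P cos α = μ_s N = μ_s (m g + P sin α).
Solving: P (cos α − μ_s sin α) = μ_s m g → P = 0.55×697/(cos 37° − 0.55 sin 37°) = 383/0.4676 = 819 N.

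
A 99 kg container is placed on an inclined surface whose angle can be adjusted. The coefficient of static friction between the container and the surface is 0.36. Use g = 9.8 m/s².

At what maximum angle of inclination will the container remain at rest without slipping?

θ_max ≈ 19.8°

At the slip threshold, m g sin θ = μ_s · m g cos θ, so tan θ = μ_s.
θ_max = arctan(0.36) = 19.8°.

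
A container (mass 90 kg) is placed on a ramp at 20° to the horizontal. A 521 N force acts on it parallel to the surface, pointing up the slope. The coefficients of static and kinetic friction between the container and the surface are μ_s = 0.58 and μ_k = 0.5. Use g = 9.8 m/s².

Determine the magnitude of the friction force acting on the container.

Perpendicular to the surface, N = m g cos θ = 90·9.8·cos 20° = 828.8 N.
The friction needed for equilibrium is m g sin θ − P = 301.7 − 521 = -219.3 N, measured positive up-slope.
Static friction can supply at most μ_s N = 480.7 N.
Since |-219.3| ≤ 480.7 N, the container remains in static equilibrium and friction takes exactly the required value.

f ≈ 219 N (down the incline)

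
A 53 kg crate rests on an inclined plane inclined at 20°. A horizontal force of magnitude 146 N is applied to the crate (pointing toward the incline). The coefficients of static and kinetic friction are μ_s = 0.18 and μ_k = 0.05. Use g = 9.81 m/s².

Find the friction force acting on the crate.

f ≈ 40.6 N (up the incline)

The horizontal push has a component P sin θ into the surface, so N = m g cos θ + P sin θ = 488.6 + 49.93 = 538.5 N.
Along the incline, the net driving force (taking up-slope positive) is P cos θ − m g sin θ = 137.2 − 177.8 = -40.63 N, so equilibrium requires friction f = 40.63 N (up-slope).
Maximum static friction: μ_s N = 0.18 × 538.5 = 96.93 N.
Since 40.63 N is within the 96.93 N limit, the crate stays put and friction is exactly 40.6 N.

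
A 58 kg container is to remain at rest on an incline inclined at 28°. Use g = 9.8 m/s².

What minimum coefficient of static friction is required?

At the slip threshold m g sin θ = μ_s m g cos θ, so μ_s,min = tan θ.
μ_s,min = tan 28° = 0.532.

μ_s,min ≈ 0.532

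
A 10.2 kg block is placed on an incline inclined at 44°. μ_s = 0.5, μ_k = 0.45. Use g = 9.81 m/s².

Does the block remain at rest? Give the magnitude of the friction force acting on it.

N = m g cos θ = 72 N.
Down-slope weight component: m g sin θ = 69.5 N.
μ_s N = 36 N.
69.5 > 36 N, so it slides; kinetic friction f = μ_k N = 0.45×72 = 32.4 N.

f ≈ 32.4 N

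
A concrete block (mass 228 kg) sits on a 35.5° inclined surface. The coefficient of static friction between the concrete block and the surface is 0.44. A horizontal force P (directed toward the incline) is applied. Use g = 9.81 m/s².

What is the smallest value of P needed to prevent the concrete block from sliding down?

P_min ≈ 465 N

The concrete block tends to slide down (tan θ > μ_s), so at the point of impending slip friction acts up-slope at its limit: f = μ_s N.
Perpendicular to the incline: N = m g cos θ + P sin θ.
Along the incline: P cos θ + μ_s N = m g sin θ, i.e. P cos θ + μ_s (m g cos θ + P sin θ) = m g sin θ.
Solving, P (cos θ + μ_s sin θ) = m g (sin θ − μ_s cos θ), so P = 2240×0.2225/1.07 = 465 N.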